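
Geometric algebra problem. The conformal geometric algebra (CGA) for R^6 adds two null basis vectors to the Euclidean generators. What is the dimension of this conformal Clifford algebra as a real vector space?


The conformal model of R^6 uses Cl(7,1): the 6 Euclidean generators plus two extra orthogonal generators e+ (e+^2 = +1) and e- (e-^2 = -1), from which the null vectors e0, einf are built.
Number of generators m = 6 + 2 = 8.
dim Cl(p,q) = 2^m = 2^8 = 256


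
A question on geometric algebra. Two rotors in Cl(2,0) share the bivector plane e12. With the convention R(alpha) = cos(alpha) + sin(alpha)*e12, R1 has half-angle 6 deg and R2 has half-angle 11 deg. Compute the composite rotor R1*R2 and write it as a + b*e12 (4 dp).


Same-plane rotors commute and their half-angles add:
R1*R2 = cos(a1 + a2) + sin(a1 + a2)*e12.
a1 + a2 = 6 + 11 = 17 deg
cos(17 deg) = 0.9563
sin(17 deg) = 0.2924
R1*R2 = 0.9563 + 0.2924*e12


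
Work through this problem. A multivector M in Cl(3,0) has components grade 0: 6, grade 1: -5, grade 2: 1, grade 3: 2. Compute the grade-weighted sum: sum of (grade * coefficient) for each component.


Grade-weighted sum = sum of grade_k * coefficient_k
0*6 = 0
1*(-5) = -5
2*1 = 2
3*2 = 6
Total = 0 + (-5) + 2 + 6 = 3


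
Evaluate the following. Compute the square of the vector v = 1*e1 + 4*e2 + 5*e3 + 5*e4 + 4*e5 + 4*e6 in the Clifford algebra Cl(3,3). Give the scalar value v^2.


v^2 = sum of c_i^2 * e_i^2
Positive signature terms (e_i^2 = +1): 1^2 + 4^2 + 5^2 = 42
Negative signature terms (e_j^2 = -1): 5^2 + 4^2 + 4^2 = 57
v^2 = 42 - 57 = -15


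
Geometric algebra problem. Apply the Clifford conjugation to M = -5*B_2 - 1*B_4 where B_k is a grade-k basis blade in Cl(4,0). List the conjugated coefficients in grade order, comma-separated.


Clifford conjugate sign for grade k: (-1)^(k(k+1)/2)
Grade 2: (-1)^(2*3/2) = (-1)^3 = -1, coeff -5 -> 5
Grade 4: (-1)^(4*5/2) = (-1)^10 = 1, coeff -1 -> -1
Conjugated coefficients: 5, -1


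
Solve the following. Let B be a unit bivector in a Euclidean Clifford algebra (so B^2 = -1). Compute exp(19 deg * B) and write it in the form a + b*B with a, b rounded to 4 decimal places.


For a unit bivector B with B^2 = -1, the exponential series gives
e^(theta*B) = cos(theta) + sin(theta)*B (the GA analogue of Euler's formula).
theta = 19 degrees = 0.331613 rad
cos(19 deg) = 0.9455
sin(19 deg) = 0.3256
exp(theta*B) = 0.9455 + 0.3256*B


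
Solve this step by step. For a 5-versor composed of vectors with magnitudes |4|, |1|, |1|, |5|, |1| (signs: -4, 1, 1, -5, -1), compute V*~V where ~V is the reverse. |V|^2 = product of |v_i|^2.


Each vector v_i has |v_i|^2 = s_i^2
Squared scales: (-4)^2 = 16, 1^2 = 1, 1^2 = 1, (-5)^2 = 25, (-1)^2 = 1
|V|^2 = 16 * 1 * 1 * 25 * 1
= 400


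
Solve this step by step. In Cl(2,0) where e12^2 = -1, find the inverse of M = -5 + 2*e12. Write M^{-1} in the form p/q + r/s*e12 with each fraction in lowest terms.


M = -5 + 2*e12, where e12^2 = -1.
Since M commutes with its reverse ~M = a - b*e12, M * ~M = a^2 - b^2*e12^2 = a^2 + b^2.
So M^{-1} = ~M / (a^2 + b^2) = (a - b*e12)/(a^2 + b^2).
a^2 + b^2 = 25 + 4 = 29
Scalar part = -5/29 = -5/29
Bivector coeff = -2/29 = -2/29
M^{-1} = -5/29 - 2/29*e12


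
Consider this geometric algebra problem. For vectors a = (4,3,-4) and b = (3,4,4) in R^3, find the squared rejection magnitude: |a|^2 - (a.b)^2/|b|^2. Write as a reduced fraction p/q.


|a|^2 = 4^2 + 3^2 + (-4)^2 = 41
|b|^2 = 3^2 + 4^2 + 4^2 = 41
a . b = 4*3 + 3*4 + (-4)*4 = 8
(a.b)^2 = 8^2 = 64
|rej|^2 = 41 - 64/41
= (1681 - 64)/41
= 1617/41
In lowest terms: 1617/41


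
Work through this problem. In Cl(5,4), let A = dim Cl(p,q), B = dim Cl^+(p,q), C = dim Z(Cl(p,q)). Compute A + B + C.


n = 5 + 4 = 9
Total dim = 2^9 = 512
Even subalgebra dim = 2^8 = 256
n is odd, so center dim = 2
Sum = 512 + 256 + 2 = 770


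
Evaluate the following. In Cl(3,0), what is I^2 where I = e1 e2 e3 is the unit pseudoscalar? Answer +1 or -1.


The pseudoscalar I = e1...e_n (product of all n generators) of Cl(p,q) satisfies I^2 = (-1)^(q + n(n-1)/2).
p = 3, q = 0, n = p + q = 3
n(n-1)/2 = 3 * 2 / 2 = 3
Exponent = q + n(n-1)/2 = 0 + 3 = 3
I^2 = (-1)^3 = -1


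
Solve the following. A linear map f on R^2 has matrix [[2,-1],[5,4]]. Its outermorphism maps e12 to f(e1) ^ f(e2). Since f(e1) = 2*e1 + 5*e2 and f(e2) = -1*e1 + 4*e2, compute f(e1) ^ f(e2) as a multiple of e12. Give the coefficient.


The outermorphism of a linear map f sends e1^e2 to f(e1)^f(e2).
f(e1) = 2*e1 + 5*e2
f(e2) = -1*e1 + 4*e2
f(e1) ^ f(e2) = (2*e1 + 5*e2) ^ (-1*e1 + 4*e2)
= 2*4*e12 + 5*(-1)*e21
= (8 - (-5))*e12
= 13*e12
Coefficient = 13


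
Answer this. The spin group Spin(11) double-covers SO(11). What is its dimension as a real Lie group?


Spin(n) double-covers SO(n); both have Lie algebra so(n) of dimension n(n-1)/2.
n = 11
n(n-1) = 11 * 10 = 110
dim Spin(11) = 110/2 = 55


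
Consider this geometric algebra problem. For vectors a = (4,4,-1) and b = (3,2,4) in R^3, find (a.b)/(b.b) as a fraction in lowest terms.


Projection coefficient = (a . b) / (b . b)
a . b = 4*3 + 4*2 + (-1)*4
= 12 + 8 + (-4) = 16
b . b = 3^2 + 2^2 + 4^2
= 9 + 4 + 16 = 29
Coefficient = 16/29
In lowest terms: 16/29


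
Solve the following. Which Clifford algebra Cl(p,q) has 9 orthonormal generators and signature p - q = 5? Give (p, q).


We need p + q = 9 and p - q = 5.
Adding: 2p = 9 + 5 = 14, so p = 7.
Then q = 9 - 7 = 2.
(p, q) = (7, 2)


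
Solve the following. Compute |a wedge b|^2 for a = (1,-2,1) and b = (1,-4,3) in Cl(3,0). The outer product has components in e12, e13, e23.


a wedge b = (a1*b2 - a2*b1)*e12 + (a1*b3 - a3*b1)*e13 + (a2*b3 - a3*b2)*e23
e12 coeff: 1*(-4) - (-2)*1 = -4 - (-2) = -2
e13 coeff: 1*3 - 1*1 = 3 - 1 = 2
e23 coeff: (-2)*3 - 1*(-4) = -6 - (-4) = -2
|a wedge b|^2 = (-2)^2 + 2^2 + (-2)^2
= 4 + 4 + 4
= 12


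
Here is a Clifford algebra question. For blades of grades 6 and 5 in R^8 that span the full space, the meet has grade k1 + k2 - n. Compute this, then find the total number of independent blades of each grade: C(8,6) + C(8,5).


Meet grade = grade(A) + grade(B) - n
= 6 + 5 - 8 = 3
C(8,6) = 28
C(8,5) = 56
dim_A + dim_B = 28 + 56 = 84


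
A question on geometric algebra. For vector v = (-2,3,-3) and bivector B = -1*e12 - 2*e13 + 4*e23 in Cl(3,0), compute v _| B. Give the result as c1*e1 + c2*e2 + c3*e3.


Left contraction v _| B = <vB>_1 (grade-1 part of the geometric product vB).
Using e1_|e12 = e2, e2_|e12 = -e1, e1_|e13 = e3, e3_|e13 = -e1, e2_|e23 = e3, e3_|e23 = -e2:
e1 coeff: -v2*b12 - v3*b13 = -(3)*(-1) - (-3)*(-2) = -3
e2 coeff: v1*b12 - v3*b23 = (-2)*(-1) - (-3)*(4) = 14
e3 coeff: v1*b13 + v2*b23 = (-2)*(-2) + (3)*(4) = 16
v _| B = -3*e1 + 14*e2 + 16*e3


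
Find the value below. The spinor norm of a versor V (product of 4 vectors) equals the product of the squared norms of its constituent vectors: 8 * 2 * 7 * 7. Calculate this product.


Spinor norm N(V) = |v1|^2 * |v2|^2 * ... * |v4|^2
= 8 * 2 * 7 * 7
Running product: 8, 16, 112, 784
N(V) = 784


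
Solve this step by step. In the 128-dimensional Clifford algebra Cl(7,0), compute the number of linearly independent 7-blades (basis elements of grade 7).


Number of grade-k basis blades in Cl(p,q) with n = p + q is C(n, k).
n = 7 + 0 = 7
C(7, 7) = 7! / (7! * 0!)
= 5040 / (5040 * 1)
= 1


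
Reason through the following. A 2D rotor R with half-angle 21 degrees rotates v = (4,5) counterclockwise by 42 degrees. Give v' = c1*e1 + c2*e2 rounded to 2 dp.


Rotor R = cos(21deg) - sin(21deg)*e12
Rotation angle theta = 2 * 21 = 42 degrees
v' = R*v*~R rotates v by theta.
cos(42deg) = 0.7431, sin(42deg) = 0.6691
v'_1 = 4*cos(42deg) - 5*sin(42deg)
= 4*0.7431 - 5*0.6691
= -0.37
v'_2 = 4*sin(42deg) + 5*cos(42deg)
= 4*0.6691 + 5*0.7431
= 6.39
v' = -0.37*e1 + 6.39*e2


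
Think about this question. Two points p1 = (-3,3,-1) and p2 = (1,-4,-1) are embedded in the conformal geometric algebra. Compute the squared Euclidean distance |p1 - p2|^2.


p1 - p2 = (-4, 7, 0)
|p1 - p2|^2 = (-4)^2 + 7^2 + 0^2
= 16 + 49 + 0
= 65


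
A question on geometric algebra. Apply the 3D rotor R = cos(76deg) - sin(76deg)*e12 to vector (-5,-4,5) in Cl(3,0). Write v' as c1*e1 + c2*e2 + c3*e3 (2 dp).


Rotor R = cos(76deg) - sin(76deg)*e12
Rotation angle theta = 2 * 76 = 152 degrees in the e12 plane (e1 -> e2).
The component perpendicular to the plane (e3) is invariant: v'_3 = v3 = 5.00
cos(152deg) = -0.8829, sin(152deg) = 0.4695
v'_1 = v1*cos(theta) - v2*sin(theta) = -5*(-0.8829) - (-4)*0.4695 = 6.29
v'_2 = v1*sin(theta) + v2*cos(theta) = -5*0.4695 + (-4)*(-0.8829) = 1.18
v' = 6.29*e1 + 1.18*e2 + 5.00*e3


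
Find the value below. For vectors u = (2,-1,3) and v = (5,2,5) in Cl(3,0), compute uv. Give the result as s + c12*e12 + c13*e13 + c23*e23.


In Cl(3,0): e_i^2 = 1, e_ie_j = -e_je_i for i != j.
Scalar part = u . v = 2*5 + (-1)*2 + 3*5
= 10 + (-2) + 15 = 23
e12 coeff = 2*2 - (-1)*5 = 4 - (-5) = 9
e13 coeff = 2*5 - 3*5 = 10 - 15 = -5
e23 coeff = (-1)*5 - 3*2 = -5 - 6 = -11
uv = 23 + 9*e12 - 5*e13 - 11*e23


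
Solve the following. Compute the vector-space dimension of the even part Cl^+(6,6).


Even subalgebra dimension = 2^(n-1)
n = 6 + 6 = 12
2^(12 - 1) = 2^11 = 2048
Verification: sum of C(12,k) for even k = 1 + 66 + 495 + 924 + 495 + 66 + 1 = 2048
Result = 2048


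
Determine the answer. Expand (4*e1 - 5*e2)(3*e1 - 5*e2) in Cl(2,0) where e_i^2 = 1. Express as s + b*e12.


Expand: (4*e1 - 5*e2)(3*e1 - 5*e2)
= 4*3*e1e1 + 4*(-5)*e1e2 + (-5)*3*e2e1 + (-5)*(-5)*e2e2
Using e1^2 = e2^2 = 1, e2e1 = -e1e2:
Scalar part s = 4*3 + (-5)*(-5) = 12 + 25 = 37
Bivector part b = 4*(-5) - (-5)*3 = -20 - (-15) = -5
uv = 37 - 5*e12


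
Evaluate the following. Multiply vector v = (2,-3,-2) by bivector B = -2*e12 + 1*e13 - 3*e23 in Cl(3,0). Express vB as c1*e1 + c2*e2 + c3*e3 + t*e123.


vB has grade-1 (vector) and grade-3 (trivector) parts: vB = (v _| B) + (v ^ B).
Vector part <vB>_1:
  e1: -v2*b12 - v3*b13 = -(-3)*(-2) - (-2)*(1) = -4
  e2: v1*b12 - v3*b23 = (2)*(-2) - (-2)*(-3) = -10
  e3: v1*b13 + v2*b23 = (2)*(1) + (-3)*(-3) = 11
Trivector part <vB>_3:
  e123: v1*b23 - v2*b13 + v3*b12 = (2)*(-3) - (-3)*(1) + (-2)*(-2) = 1
vB = -4*e1 - 10*e2 + 11*e3 + 1*e123


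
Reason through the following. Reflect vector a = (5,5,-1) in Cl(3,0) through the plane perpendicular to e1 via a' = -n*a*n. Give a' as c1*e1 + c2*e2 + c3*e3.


Reflection formula: a' = -n*a*n, with n = e1 (unit vector, n^2 = 1).
For reflection through hyperplane perp to e1:
The component along e1 flips sign, others stay.
a = (5, 5, -1)
a' = (-5, 5, -1)
a' = -5*e1 + 5*e2 - 1*e3


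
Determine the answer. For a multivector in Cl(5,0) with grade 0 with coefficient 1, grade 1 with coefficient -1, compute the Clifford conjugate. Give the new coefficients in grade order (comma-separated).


Clifford conjugate sign for grade k: (-1)^(k(k+1)/2)
Grade 0: (-1)^(0*1/2) = (-1)^0 = 1, coeff 1 -> 1
Grade 1: (-1)^(1*2/2) = (-1)^1 = -1, coeff -1 -> 1
Conjugated coefficients: 1, 1


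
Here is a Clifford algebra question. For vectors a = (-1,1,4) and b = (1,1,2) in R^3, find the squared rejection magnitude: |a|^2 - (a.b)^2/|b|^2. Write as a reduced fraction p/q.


|a|^2 = (-1)^2 + 1^2 + 4^2 = 18
|b|^2 = 1^2 + 1^2 + 2^2 = 6
a . b = (-1)*1 + 1*1 + 4*2 = 8
(a.b)^2 = 8^2 = 64
|rej|^2 = 18 - 64/6
= (108 - 64)/6
= 44/6
In lowest terms: 22/3


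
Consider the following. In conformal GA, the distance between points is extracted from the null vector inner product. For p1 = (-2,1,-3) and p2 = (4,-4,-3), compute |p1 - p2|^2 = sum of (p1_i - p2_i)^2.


p1 - p2 = (-6, 5, 0)
|p1 - p2|^2 = (-6)^2 + 5^2 + 0^2
= 36 + 25 + 0
= 61


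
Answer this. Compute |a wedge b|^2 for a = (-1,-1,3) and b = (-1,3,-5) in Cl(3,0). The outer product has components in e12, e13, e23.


a wedge b = (a1*b2 - a2*b1)*e12 + (a1*b3 - a3*b1)*e13 + (a2*b3 - a3*b2)*e23
e12 coeff: (-1)*3 - (-1)*(-1) = -3 - 1 = -4
e13 coeff: (-1)*(-5) - 3*(-1) = 5 - (-3) = 8
e23 coeff: (-1)*(-5) - 3*3 = 5 - 9 = -4
|a wedge b|^2 = (-4)^2 + 8^2 + (-4)^2
= 16 + 64 + 16
= 96


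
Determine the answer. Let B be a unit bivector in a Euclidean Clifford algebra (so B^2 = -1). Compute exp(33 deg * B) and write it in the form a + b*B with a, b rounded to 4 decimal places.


For a unit bivector B with B^2 = -1, the exponential series gives
e^(theta*B) = cos(theta) + sin(theta)*B (the GA analogue of Euler's formula).
theta = 33 degrees = 0.575959 rad
cos(33 deg) = 0.8387
sin(33 deg) = 0.5446
exp(theta*B) = 0.8387 + 0.5446*B


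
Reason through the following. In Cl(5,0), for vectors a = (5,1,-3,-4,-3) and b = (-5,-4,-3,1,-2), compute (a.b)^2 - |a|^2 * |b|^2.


a . b = 5*(-5) + 1*(-4) + (-3)*(-3) + (-4)*1 + (-3)*(-2)
= -25 + (-4) + 9 + (-4) + 6 = -18
|a|^2 = 5^2 + 1^2 + (-3)^2 + (-4)^2 + (-3)^2 = 60
|b|^2 = (-5)^2 + (-4)^2 + (-3)^2 + 1^2 + (-2)^2 = 55
(a.b)^2 = (-18)^2 = 324
|a|^2 * |b|^2 = 60 * 55 = 3300
Result = 324 - 3300 = -2976


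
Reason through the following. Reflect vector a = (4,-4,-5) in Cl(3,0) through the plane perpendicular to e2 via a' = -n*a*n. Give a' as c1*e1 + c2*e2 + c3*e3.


Reflection formula: a' = -n*a*n, with n = e2 (unit vector, n^2 = 1).
For reflection through hyperplane perp to e2:
The component along e2 flips sign, others stay.
a = (4, -4, -5)
a' = (4, 4, -5)
a' = 4*e1 + 4*e2 - 5*e3


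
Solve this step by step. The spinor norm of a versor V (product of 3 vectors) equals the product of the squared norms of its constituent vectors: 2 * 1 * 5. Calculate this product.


Spinor norm N(V) = |v1|^2 * |v2|^2 * ... * |v3|^2
= 2 * 1 * 5
Running product: 2, 2, 10
N(V) = 10


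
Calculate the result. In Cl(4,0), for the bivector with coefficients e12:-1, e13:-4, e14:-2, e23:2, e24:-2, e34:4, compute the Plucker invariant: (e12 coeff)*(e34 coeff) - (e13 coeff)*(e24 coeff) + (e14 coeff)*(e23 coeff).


Plucker relation: af - be + cd
a*f = (-1)*4 = -4
b*e = (-4)*(-2) = 8
c*d = (-2)*2 = -4
af - be + cd = -4 - 8 + (-4)
= -16


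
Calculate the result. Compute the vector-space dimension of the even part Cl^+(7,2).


Even subalgebra dimension = 2^(n-1)
n = 7 + 2 = 9
2^(9 - 1) = 2^8 = 256
Verification: sum of C(9,k) for even k = 1 + 36 + 126 + 84 + 9 = 256
Result = 256


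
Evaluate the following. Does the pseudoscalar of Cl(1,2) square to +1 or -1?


The pseudoscalar I = e1...e_n (product of all n generators) of Cl(p,q) satisfies I^2 = (-1)^(q + n(n-1)/2).
p = 1, q = 2, n = p + q = 3
n(n-1)/2 = 3 * 2 / 2 = 3
Exponent = q + n(n-1)/2 = 2 + 3 = 5
I^2 = (-1)^5 = -1


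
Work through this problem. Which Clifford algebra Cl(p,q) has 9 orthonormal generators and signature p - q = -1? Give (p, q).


We need p + q = 9 and p - q = -1.
Adding: 2p = 9 + (-1) = 8, so p = 4.
Then q = 9 - 4 = 5.
(p, q) = (4, 5)


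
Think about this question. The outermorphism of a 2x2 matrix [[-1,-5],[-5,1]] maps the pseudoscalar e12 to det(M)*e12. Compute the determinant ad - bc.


The outermorphism of a linear map f sends e1^e2 to f(e1)^f(e2).
f(e1) = -1*e1 - 5*e2
f(e2) = -5*e1 + 1*e2
f(e1) ^ f(e2) = (-1*e1 - 5*e2) ^ (-5*e1 + 1*e2)
= (-1)*1*e12 + (-5)*(-5)*e21
= (-1 - 25)*e12
= -26*e12
Coefficient = -26


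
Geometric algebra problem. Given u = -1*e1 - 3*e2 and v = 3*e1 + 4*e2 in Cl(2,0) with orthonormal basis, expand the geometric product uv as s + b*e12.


Expand: (-1*e1 - 3*e2)(3*e1 + 4*e2)
= (-1)*3*e1e1 + (-1)*4*e1e2 + (-3)*3*e2e1 + (-3)*4*e2e2
Using e1^2 = e2^2 = 1, e2e1 = -e1e2:
Scalar part s = (-1)*3 + (-3)*4 = -3 + (-12) = -15
Bivector part b = (-1)*4 - (-3)*3 = -4 - (-9) = 5
uv = -15 + 5*e12


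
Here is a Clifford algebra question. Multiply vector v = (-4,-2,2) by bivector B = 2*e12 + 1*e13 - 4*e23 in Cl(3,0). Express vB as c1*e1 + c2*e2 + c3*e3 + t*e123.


vB has grade-1 (vector) and grade-3 (trivector) parts: vB = (v _| B) + (v ^ B).
Vector part <vB>_1:
  e1: -v2*b12 - v3*b13 = -(-2)*(2) - (2)*(1) = 2
  e2: v1*b12 - v3*b23 = (-4)*(2) - (2)*(-4) = 0
  e3: v1*b13 + v2*b23 = (-4)*(1) + (-2)*(-4) = 4
Trivector part <vB>_3:
  e123: v1*b23 - v2*b13 + v3*b12 = (-4)*(-4) - (-2)*(1) + (2)*(2) = 22
vB = 2*e1 + 0*e2 + 4*e3 + 22*e123


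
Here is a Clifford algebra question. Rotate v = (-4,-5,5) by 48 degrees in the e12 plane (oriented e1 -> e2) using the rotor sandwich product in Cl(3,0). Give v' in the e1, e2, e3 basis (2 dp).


Rotor R = cos(24deg) - sin(24deg)*e12
Rotation angle theta = 2 * 24 = 48 degrees in the e12 plane (e1 -> e2).
The component perpendicular to the plane (e3) is invariant: v'_3 = v3 = 5.00
cos(48deg) = 0.6691, sin(48deg) = 0.7431
v'_1 = v1*cos(theta) - v2*sin(theta) = -4*0.6691 - (-5)*0.7431 = 1.04
v'_2 = v1*sin(theta) + v2*cos(theta) = -4*0.7431 + (-5)*0.6691 = -6.32
v' = 1.04*e1 - 6.32*e2 + 5.00*e3


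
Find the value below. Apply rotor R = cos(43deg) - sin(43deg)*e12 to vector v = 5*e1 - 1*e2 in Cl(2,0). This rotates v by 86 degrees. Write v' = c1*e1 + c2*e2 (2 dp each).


Rotor R = cos(43deg) - sin(43deg)*e12
Rotation angle theta = 2 * 43 = 86 degrees
v' = R*v*~R rotates v by theta.
cos(86deg) = 0.0698, sin(86deg) = 0.9976
v'_1 = 5*cos(86deg) - (-1)*sin(86deg)
= 5*0.0698 - (-1)*0.9976
= 1.35
v'_2 = 5*sin(86deg) + (-1)*cos(86deg)
= 5*0.9976 + (-1)*0.0698
= 4.92
v' = 1.35*e1 + 4.92*e2


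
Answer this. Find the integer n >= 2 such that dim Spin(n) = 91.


dim Spin(n) = dim so(n) = n(n-1)/2.
Solve n(n-1)/2 = 91, i.e. n^2 - n - 182 = 0.
Discriminant = 1 + 8*91 = 729
n = (1 + sqrt(729))/2 = (1 + 27)/2 = 14


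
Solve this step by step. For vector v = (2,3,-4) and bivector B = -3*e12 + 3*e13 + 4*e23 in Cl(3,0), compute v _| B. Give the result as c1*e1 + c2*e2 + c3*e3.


Left contraction v _| B = <vB>_1 (grade-1 part of the geometric product vB).
Using e1_|e12 = e2, e2_|e12 = -e1, e1_|e13 = e3, e3_|e13 = -e1, e2_|e23 = e3, e3_|e23 = -e2:
e1 coeff: -v2*b12 - v3*b13 = -(3)*(-3) - (-4)*(3) = 21
e2 coeff: v1*b12 - v3*b23 = (2)*(-3) - (-4)*(4) = 10
e3 coeff: v1*b13 + v2*b23 = (2)*(3) + (3)*(4) = 18
v _| B = 21*e1 + 10*e2 + 18*e3


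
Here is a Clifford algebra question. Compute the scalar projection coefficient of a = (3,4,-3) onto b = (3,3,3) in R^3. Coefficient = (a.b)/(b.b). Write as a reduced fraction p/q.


Projection coefficient = (a . b) / (b . b)
a . b = 3*3 + 4*3 + (-3)*3
= 9 + 12 + (-9) = 12
b . b = 3^2 + 3^2 + 3^2
= 9 + 9 + 9 = 27
Coefficient = 12/27
In lowest terms: 4/9


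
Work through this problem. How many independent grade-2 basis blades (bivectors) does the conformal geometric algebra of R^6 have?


The conformal model of R^6 uses Cl(7,1) with m = 6 + 2 = 8 generators.
Number of grade-2 blades = C(m, 2) = C(8, 2)
= 8*7/2 = 28


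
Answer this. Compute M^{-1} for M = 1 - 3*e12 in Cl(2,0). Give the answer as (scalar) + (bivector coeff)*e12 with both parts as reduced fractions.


M = 1 - 3*e12, where e12^2 = -1.
Since M commutes with its reverse ~M = a - b*e12, M * ~M = a^2 - b^2*e12^2 = a^2 + b^2.
So M^{-1} = ~M / (a^2 + b^2) = (a - b*e12)/(a^2 + b^2).
a^2 + b^2 = 1 + 9 = 10
Scalar part = 1/10 = 1/10
Bivector coeff = 3/10 = 3/10
M^{-1} = 1/10 + 3/10*e12


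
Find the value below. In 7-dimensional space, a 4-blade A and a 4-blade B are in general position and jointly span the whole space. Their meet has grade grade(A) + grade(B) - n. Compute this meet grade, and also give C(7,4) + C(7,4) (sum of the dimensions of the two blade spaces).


Meet grade = grade(A) + grade(B) - n
= 4 + 4 - 7 = 1
C(7,4) = 35
C(7,4) = 35
dim_A + dim_B = 35 + 35 = 70


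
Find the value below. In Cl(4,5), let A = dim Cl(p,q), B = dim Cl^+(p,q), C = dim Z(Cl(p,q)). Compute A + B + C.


n = 4 + 5 = 9
Total dim = 2^9 = 512
Even subalgebra dim = 2^8 = 256
n is odd, so center dim = 2
Sum = 512 + 256 + 2 = 770


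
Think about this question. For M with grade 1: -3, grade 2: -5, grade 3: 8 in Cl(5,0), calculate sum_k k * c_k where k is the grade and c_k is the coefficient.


Grade-weighted sum = sum of grade_k * coefficient_k
1*(-3) = -3
2*(-5) = -10
3*8 = 24
Total = -3 + (-10) + 24 = 11


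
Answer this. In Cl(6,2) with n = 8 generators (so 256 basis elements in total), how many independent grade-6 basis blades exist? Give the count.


Number of grade-k basis blades in Cl(p,q) with n = p + q is C(n, k).
n = 6 + 2 = 8
C(8, 6) = 8! / (6! * 2!)
= 40320 / (720 * 2)
= 28


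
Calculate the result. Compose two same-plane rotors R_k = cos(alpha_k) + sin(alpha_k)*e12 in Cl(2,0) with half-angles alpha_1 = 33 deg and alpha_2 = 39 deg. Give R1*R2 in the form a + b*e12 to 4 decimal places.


Same-plane rotors commute and their half-angles add:
R1*R2 = cos(a1 + a2) + sin(a1 + a2)*e12.
a1 + a2 = 33 + 39 = 72 deg
cos(72 deg) = 0.3090
sin(72 deg) = 0.9511
R1*R2 = 0.3090 + 0.9511*e12


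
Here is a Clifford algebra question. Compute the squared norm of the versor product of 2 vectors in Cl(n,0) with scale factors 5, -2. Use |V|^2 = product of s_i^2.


Each vector v_i has |v_i|^2 = s_i^2
Squared scales: 5^2 = 25, (-2)^2 = 4
|V|^2 = 25 * 4
= 100


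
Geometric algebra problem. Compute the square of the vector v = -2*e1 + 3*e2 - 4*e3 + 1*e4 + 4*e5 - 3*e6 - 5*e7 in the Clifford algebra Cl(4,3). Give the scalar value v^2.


v^2 = sum of c_i^2 * e_i^2
Positive signature terms (e_i^2 = +1): (-2)^2 + 3^2 + (-4)^2 + 1^2 = 30
Negative signature terms (e_j^2 = -1): 4^2 + (-3)^2 + (-5)^2 = 50
v^2 = 30 - 50 = -20


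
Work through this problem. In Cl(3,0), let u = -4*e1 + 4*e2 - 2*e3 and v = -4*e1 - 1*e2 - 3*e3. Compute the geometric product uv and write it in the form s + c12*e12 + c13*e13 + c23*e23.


In Cl(3,0): e_i^2 = 1, e_ie_j = -e_je_i for i != j.
Scalar part = u . v = (-4)*(-4) + 4*(-1) + (-2)*(-3)
= 16 + (-4) + 6 = 18
e12 coeff = (-4)*(-1) - 4*(-4) = 4 - (-16) = 20
e13 coeff = (-4)*(-3) - (-2)*(-4) = 12 - 8 = 4
e23 coeff = 4*(-3) - (-2)*(-1) = -12 - 2 = -14
uv = 18 + 20*e12 + 4*e13 - 14*e23


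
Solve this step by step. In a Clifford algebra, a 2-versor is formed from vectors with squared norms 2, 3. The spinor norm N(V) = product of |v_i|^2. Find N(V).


Spinor norm N(V) = |v1|^2 * |v2|^2 * ... * |v2|^2
= 2 * 3
Running product: 2, 6
N(V) = 6


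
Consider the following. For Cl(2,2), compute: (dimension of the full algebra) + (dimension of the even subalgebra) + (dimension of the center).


n = 2 + 2 = 4
Total dim = 2^4 = 16
Even subalgebra dim = 2^3 = 8
n is even, so center dim = 1
Sum = 16 + 8 + 1 = 25


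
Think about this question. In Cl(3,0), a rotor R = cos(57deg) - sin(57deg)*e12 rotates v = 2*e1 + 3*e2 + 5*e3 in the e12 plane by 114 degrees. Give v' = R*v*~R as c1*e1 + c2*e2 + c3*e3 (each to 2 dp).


Rotor R = cos(57deg) - sin(57deg)*e12
Rotation angle theta = 2 * 57 = 114 degrees in the e12 plane (e1 -> e2).
The component perpendicular to the plane (e3) is invariant: v'_3 = v3 = 5.00
cos(114deg) = -0.4067, sin(114deg) = 0.9135
v'_1 = v1*cos(theta) - v2*sin(theta) = 2*(-0.4067) - 3*0.9135 = -3.55
v'_2 = v1*sin(theta) + v2*cos(theta) = 2*0.9135 + 3*(-0.4067) = 0.61
v' = -3.55*e1 + 0.61*e2 + 5.00*e3


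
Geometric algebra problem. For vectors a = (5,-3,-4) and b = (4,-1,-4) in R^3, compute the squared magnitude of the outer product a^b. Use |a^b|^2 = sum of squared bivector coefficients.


a wedge b = (a1*b2 - a2*b1)*e12 + (a1*b3 - a3*b1)*e13 + (a2*b3 - a3*b2)*e23
e12 coeff: 5*(-1) - (-3)*4 = -5 - (-12) = 7
e13 coeff: 5*(-4) - (-4)*4 = -20 - (-16) = -4
e23 coeff: (-3)*(-4) - (-4)*(-1) = 12 - 4 = 8
|a wedge b|^2 = 7^2 + (-4)^2 + 8^2
= 49 + 16 + 64
= 129


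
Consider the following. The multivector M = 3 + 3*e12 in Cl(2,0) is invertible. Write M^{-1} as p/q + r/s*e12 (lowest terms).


M = 3 + 3*e12, where e12^2 = -1.
Since M commutes with its reverse ~M = a - b*e12, M * ~M = a^2 - b^2*e12^2 = a^2 + b^2.
So M^{-1} = ~M / (a^2 + b^2) = (a - b*e12)/(a^2 + b^2).
a^2 + b^2 = 9 + 9 = 18
Scalar part = 3/18 = 1/6
Bivector coeff = -3/18 = -1/6
M^{-1} = 1/6 - 1/6*e12


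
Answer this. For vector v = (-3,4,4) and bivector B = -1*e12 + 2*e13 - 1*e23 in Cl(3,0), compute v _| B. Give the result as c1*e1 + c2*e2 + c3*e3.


Left contraction v _| B = <vB>_1 (grade-1 part of the geometric product vB).
Using e1_|e12 = e2, e2_|e12 = -e1, e1_|e13 = e3, e3_|e13 = -e1, e2_|e23 = e3, e3_|e23 = -e2:
e1 coeff: -v2*b12 - v3*b13 = -(4)*(-1) - (4)*(2) = -4
e2 coeff: v1*b12 - v3*b23 = (-3)*(-1) - (4)*(-1) = 7
e3 coeff: v1*b13 + v2*b23 = (-3)*(2) + (4)*(-1) = -10
v _| B = -4*e1 + 7*e2 - 10*e3


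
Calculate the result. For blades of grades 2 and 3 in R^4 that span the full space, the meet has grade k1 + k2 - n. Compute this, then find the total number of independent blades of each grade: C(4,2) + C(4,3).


Meet grade = grade(A) + grade(B) - n
= 2 + 3 - 4 = 1
C(4,2) = 6
C(4,3) = 4
dim_A + dim_B = 6 + 4 = 10


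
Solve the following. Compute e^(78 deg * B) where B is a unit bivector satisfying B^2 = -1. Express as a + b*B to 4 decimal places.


For a unit bivector B with B^2 = -1, the exponential series gives
e^(theta*B) = cos(theta) + sin(theta)*B (the GA analogue of Euler's formula).
theta = 78 degrees = 1.361357 rad
cos(78 deg) = 0.2079
sin(78 deg) = 0.9781
exp(theta*B) = 0.2079 + 0.9781*B


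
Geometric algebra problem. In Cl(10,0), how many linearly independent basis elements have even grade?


Even subalgebra dimension = 2^(n-1)
n = 10 + 0 = 10
2^(10 - 1) = 2^9 = 512
Verification: sum of C(10,k) for even k = 1 + 45 + 210 + 210 + 45 + 1 = 512
Result = 512


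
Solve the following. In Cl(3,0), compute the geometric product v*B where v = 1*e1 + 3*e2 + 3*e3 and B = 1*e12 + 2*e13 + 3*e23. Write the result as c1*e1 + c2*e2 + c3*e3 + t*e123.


vB has grade-1 (vector) and grade-3 (trivector) parts: vB = (v _| B) + (v ^ B).
Vector part <vB>_1:
  e1: -v2*b12 - v3*b13 = -(3)*(1) - (3)*(2) = -9
  e2: v1*b12 - v3*b23 = (1)*(1) - (3)*(3) = -8
  e3: v1*b13 + v2*b23 = (1)*(2) + (3)*(3) = 11
Trivector part <vB>_3:
  e123: v1*b23 - v2*b13 + v3*b12 = (1)*(3) - (3)*(2) + (3)*(1) = 0
vB = -9*e1 - 8*e2 + 11*e3 + 0*e123


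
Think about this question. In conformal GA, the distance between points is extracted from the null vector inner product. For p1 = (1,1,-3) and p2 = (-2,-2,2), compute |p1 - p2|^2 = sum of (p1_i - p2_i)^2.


p1 - p2 = (3, 3, -5)
|p1 - p2|^2 = 3^2 + 3^2 + (-5)^2
= 9 + 9 + 25
= 43


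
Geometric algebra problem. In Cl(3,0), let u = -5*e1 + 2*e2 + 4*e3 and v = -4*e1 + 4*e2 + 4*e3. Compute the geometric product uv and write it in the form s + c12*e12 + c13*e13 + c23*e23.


In Cl(3,0): e_i^2 = 1, e_ie_j = -e_je_i for i != j.
Scalar part = u . v = (-5)*(-4) + 2*4 + 4*4
= 20 + 8 + 16 = 44
e12 coeff = (-5)*4 - 2*(-4) = -20 - (-8) = -12
e13 coeff = (-5)*4 - 4*(-4) = -20 - (-16) = -4
e23 coeff = 2*4 - 4*4 = 8 - 16 = -8
uv = 44 - 12*e12 - 4*e13 - 8*e23


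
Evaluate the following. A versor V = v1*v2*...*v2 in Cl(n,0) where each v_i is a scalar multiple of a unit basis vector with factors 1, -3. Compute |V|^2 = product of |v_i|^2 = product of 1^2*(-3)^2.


Each vector v_i has |v_i|^2 = s_i^2
Squared scales: 1^2 = 1, (-3)^2 = 9
|V|^2 = 1 * 9
= 9


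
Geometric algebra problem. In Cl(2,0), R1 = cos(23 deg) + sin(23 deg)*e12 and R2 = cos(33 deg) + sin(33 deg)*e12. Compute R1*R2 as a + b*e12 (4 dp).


Same-plane rotors commute and their half-angles add:
R1*R2 = cos(a1 + a2) + sin(a1 + a2)*e12.
a1 + a2 = 23 + 33 = 56 deg
cos(56 deg) = 0.5592
sin(56 deg) = 0.8290
R1*R2 = 0.5592 + 0.8290*e12


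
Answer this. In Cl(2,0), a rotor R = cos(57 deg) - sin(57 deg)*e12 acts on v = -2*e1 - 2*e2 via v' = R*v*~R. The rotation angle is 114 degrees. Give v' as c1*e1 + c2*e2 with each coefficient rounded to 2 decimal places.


Rotor R = cos(57deg) - sin(57deg)*e12
Rotation angle theta = 2 * 57 = 114 degrees
v' = R*v*~R rotates v by theta.
cos(114deg) = -0.4067, sin(114deg) = 0.9135
v'_1 = -2*cos(114deg) - (-2)*sin(114deg)
= -2*(-0.4067) - (-2)*0.9135
= 2.64
v'_2 = -2*sin(114deg) + (-2)*cos(114deg)
= -2*0.9135 + (-2)*(-0.4067)
= -1.01
v' = 2.64*e1 - 1.01*e2


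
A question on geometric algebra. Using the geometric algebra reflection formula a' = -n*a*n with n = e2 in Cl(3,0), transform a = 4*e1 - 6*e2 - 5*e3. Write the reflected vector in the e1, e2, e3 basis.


Reflection formula: a' = -n*a*n, with n = e2 (unit vector, n^2 = 1).
For reflection through hyperplane perp to e2:
The component along e2 flips sign, others stay.
a = (4, -6, -5)
a' = (4, 6, -5)
a' = 4*e1 + 6*e2 - 5*e3


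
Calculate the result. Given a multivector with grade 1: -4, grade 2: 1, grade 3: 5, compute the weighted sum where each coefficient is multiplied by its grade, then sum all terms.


Grade-weighted sum = sum of grade_k * coefficient_k
1*(-4) = -4
2*1 = 2
3*5 = 15
Total = -4 + 2 + 15 = 13


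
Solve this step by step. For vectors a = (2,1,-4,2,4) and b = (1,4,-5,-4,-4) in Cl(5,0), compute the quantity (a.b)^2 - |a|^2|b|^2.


a . b = 2*1 + 1*4 + (-4)*(-5) + 2*(-4) + 4*(-4)
= 2 + 4 + 20 + (-8) + (-16) = 2
|a|^2 = 2^2 + 1^2 + (-4)^2 + 2^2 + 4^2 = 41
|b|^2 = 1^2 + 4^2 + (-5)^2 + (-4)^2 + (-4)^2 = 74
(a.b)^2 = 2^2 = 4
|a|^2 * |b|^2 = 41 * 74 = 3034
Result = 4 - 3034 = -3030


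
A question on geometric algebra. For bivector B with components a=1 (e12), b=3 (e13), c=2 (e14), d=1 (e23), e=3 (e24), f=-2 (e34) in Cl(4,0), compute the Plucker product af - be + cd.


Plucker relation: af - be + cd
a*f = 1*(-2) = -2
b*e = 3*3 = 9
c*d = 2*1 = 2
af - be + cd = -2 - 9 + 2
= -9


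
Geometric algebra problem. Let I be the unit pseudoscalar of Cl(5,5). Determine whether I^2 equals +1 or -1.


The pseudoscalar I = e1...e_n (product of all n generators) of Cl(p,q) satisfies I^2 = (-1)^(q + n(n-1)/2).
p = 5, q = 5, n = p + q = 10
n(n-1)/2 = 10 * 9 / 2 = 45
Exponent = q + n(n-1)/2 = 5 + 45 = 50
I^2 = (-1)^50 = +1


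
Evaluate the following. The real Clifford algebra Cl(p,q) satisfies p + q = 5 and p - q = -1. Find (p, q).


We need p + q = 5 and p - q = -1.
Adding: 2p = 5 + (-1) = 4, so p = 2.
Then q = 5 - 2 = 3.
(p, q) = (2, 3)


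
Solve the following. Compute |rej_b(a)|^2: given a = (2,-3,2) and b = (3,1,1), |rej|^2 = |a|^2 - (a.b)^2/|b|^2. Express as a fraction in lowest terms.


|a|^2 = 2^2 + (-3)^2 + 2^2 = 17
|b|^2 = 3^2 + 1^2 + 1^2 = 11
a . b = 2*3 + (-3)*1 + 2*1 = 5
(a.b)^2 = 5^2 = 25
|rej|^2 = 17 - 25/11
= (187 - 25)/11
= 162/11
In lowest terms: 162/11


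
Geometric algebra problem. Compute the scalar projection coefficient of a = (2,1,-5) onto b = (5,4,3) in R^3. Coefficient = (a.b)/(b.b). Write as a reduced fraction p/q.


Projection coefficient = (a . b) / (b . b)
a . b = 2*5 + 1*4 + (-5)*3
= 10 + 4 + (-15) = -1
b . b = 5^2 + 4^2 + 3^2
= 25 + 16 + 9 = 50
Coefficient = -1/50
In lowest terms: -1/50


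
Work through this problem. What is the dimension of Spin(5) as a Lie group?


Spin(n) double-covers SO(n); both have Lie algebra so(n) of dimension n(n-1)/2.
n = 5
n(n-1) = 5 * 4 = 20
dim Spin(5) = 20/2 = 10


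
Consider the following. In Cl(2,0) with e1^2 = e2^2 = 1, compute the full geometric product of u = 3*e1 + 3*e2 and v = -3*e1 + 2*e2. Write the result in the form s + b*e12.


Expand: (3*e1 + 3*e2)(-3*e1 + 2*e2)
= 3*(-3)*e1e1 + 3*2*e1e2 + 3*(-3)*e2e1 + 3*2*e2e2
Using e1^2 = e2^2 = 1, e2e1 = -e1e2:
Scalar part s = 3*(-3) + 3*2 = -9 + 6 = -3
Bivector part b = 3*2 - 3*(-3) = 6 - (-9) = 15
uv = -3 + 15*e12


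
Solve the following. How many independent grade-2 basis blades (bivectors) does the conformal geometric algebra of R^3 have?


The conformal model of R^3 uses Cl(4,1) with m = 3 + 2 = 5 generators.
Number of grade-2 blades = C(m, 2) = C(5, 2)
= 5*4/2 = 10


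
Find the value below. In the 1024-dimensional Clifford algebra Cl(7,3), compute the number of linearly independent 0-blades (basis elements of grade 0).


Number of grade-k basis blades in Cl(p,q) with n = p + q is C(n, k).
n = 7 + 3 = 10
C(10, 0) = 10! / (0! * 10!)
= 3628800 / (1 * 3628800)
= 1


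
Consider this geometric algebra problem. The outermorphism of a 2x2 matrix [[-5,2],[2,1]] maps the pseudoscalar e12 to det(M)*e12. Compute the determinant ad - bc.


The outermorphism of a linear map f sends e1^e2 to f(e1)^f(e2).
f(e1) = -5*e1 + 2*e2
f(e2) = 2*e1 + 1*e2
f(e1) ^ f(e2) = (-5*e1 + 2*e2) ^ (2*e1 + 1*e2)
= (-5)*1*e12 + 2*2*e21
= (-5 - 4)*e12
= -9*e12
Coefficient = -9


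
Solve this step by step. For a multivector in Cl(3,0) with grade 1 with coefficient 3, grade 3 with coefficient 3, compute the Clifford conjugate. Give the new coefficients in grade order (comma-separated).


Clifford conjugate sign for grade k: (-1)^(k(k+1)/2)
Grade 1: (-1)^(1*2/2) = (-1)^1 = -1, coeff 3 -> -3
Grade 3: (-1)^(3*4/2) = (-1)^6 = 1, coeff 3 -> 3
Conjugated coefficients: -3, 3


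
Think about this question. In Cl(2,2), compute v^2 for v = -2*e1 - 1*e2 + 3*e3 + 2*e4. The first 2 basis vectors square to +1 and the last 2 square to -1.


v^2 = sum of c_i^2 * e_i^2
Positive signature terms (e_i^2 = +1): (-2)^2 + (-1)^2 = 5
Negative signature terms (e_j^2 = -1): 3^2 + 2^2 = 13
v^2 = 5 - 13 = -8


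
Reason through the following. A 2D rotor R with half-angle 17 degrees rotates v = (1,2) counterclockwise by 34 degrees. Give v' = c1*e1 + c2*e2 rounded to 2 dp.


Rotor R = cos(17deg) - sin(17deg)*e12
Rotation angle theta = 2 * 17 = 34 degrees
v' = R*v*~R rotates v by theta.
cos(34deg) = 0.8290, sin(34deg) = 0.5592
v'_1 = 1*cos(34deg) - 2*sin(34deg)
= 1*0.8290 - 2*0.5592
= -0.29
v'_2 = 1*sin(34deg) + 2*cos(34deg)
= 1*0.5592 + 2*0.8290
= 2.22
v' = -0.29*e1 + 2.22*e2


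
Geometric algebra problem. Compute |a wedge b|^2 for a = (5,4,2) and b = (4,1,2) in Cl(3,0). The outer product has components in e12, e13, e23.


a wedge b = (a1*b2 - a2*b1)*e12 + (a1*b3 - a3*b1)*e13 + (a2*b3 - a3*b2)*e23
e12 coeff: 5*1 - 4*4 = 5 - 16 = -11
e13 coeff: 5*2 - 2*4 = 10 - 8 = 2
e23 coeff: 4*2 - 2*1 = 8 - 2 = 6
|a wedge b|^2 = (-11)^2 + 2^2 + 6^2
= 121 + 4 + 36
= 161


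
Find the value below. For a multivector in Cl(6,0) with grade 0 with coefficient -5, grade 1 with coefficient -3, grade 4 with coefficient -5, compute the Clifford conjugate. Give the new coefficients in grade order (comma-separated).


Clifford conjugate sign for grade k: (-1)^(k(k+1)/2)
Grade 0: (-1)^(0*1/2) = (-1)^0 = 1, coeff -5 -> -5
Grade 1: (-1)^(1*2/2) = (-1)^1 = -1, coeff -3 -> 3
Grade 4: (-1)^(4*5/2) = (-1)^10 = 1, coeff -5 -> -5
Conjugated coefficients: -5, 3, -5


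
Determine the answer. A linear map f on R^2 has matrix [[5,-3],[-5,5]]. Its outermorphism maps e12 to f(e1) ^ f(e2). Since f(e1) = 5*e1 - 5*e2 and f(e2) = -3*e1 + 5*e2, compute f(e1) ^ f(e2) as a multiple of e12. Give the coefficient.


The outermorphism of a linear map f sends e1^e2 to f(e1)^f(e2).
f(e1) = 5*e1 - 5*e2
f(e2) = -3*e1 + 5*e2
f(e1) ^ f(e2) = (5*e1 - 5*e2) ^ (-3*e1 + 5*e2)
= 5*5*e12 + (-5)*(-3)*e21
= (25 - 15)*e12
= 10*e12
Coefficient = 10


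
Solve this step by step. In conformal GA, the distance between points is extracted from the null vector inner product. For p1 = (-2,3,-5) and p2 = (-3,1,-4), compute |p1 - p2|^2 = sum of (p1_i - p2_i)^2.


p1 - p2 = (1, 2, -1)
|p1 - p2|^2 = 1^2 + 2^2 + (-1)^2
= 1 + 4 + 1
= 6


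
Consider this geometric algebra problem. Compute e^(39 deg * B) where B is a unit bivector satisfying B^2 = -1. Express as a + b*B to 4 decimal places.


For a unit bivector B with B^2 = -1, the exponential series gives
e^(theta*B) = cos(theta) + sin(theta)*B (the GA analogue of Euler's formula).
theta = 39 degrees = 0.680678 rad
cos(39 deg) = 0.7771
sin(39 deg) = 0.6293
exp(theta*B) = 0.7771 + 0.6293*B


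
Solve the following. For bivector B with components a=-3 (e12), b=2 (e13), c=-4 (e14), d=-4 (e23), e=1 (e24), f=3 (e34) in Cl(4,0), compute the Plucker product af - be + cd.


Plucker relation: af - be + cd
a*f = (-3)*3 = -9
b*e = 2*1 = 2
c*d = (-4)*(-4) = 16
af - be + cd = -9 - 2 + 16
= 5


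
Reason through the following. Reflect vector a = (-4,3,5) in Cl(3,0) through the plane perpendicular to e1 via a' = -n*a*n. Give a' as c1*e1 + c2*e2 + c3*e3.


Reflection formula: a' = -n*a*n, with n = e1 (unit vector, n^2 = 1).
For reflection through hyperplane perp to e1:
The component along e1 flips sign, others stay.
a = (-4, 3, 5)
a' = (4, 3, 5)
a' = 4*e1 + 3*e2 + 5*e3


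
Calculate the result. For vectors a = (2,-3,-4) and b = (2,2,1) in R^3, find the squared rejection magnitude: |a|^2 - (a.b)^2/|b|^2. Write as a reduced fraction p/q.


|a|^2 = 2^2 + (-3)^2 + (-4)^2 = 29
|b|^2 = 2^2 + 2^2 + 1^2 = 9
a . b = 2*2 + (-3)*2 + (-4)*1 = -6
(a.b)^2 = (-6)^2 = 36
|rej|^2 = 29 - 36/9
= (261 - 36)/9
= 225/9
In lowest terms: 25/1


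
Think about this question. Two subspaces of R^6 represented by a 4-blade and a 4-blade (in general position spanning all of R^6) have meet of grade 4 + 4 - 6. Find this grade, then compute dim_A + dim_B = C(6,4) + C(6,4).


Meet grade = grade(A) + grade(B) - n
= 4 + 4 - 6 = 2
C(6,4) = 15
C(6,4) = 15
dim_A + dim_B = 15 + 15 = 30


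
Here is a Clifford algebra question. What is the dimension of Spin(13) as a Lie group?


Spin(n) double-covers SO(n); both have Lie algebra so(n) of dimension n(n-1)/2.
n = 13
n(n-1) = 13 * 12 = 156
dim Spin(13) = 156/2 = 78


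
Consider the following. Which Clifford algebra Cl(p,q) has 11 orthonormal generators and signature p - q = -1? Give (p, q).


We need p + q = 11 and p - q = -1.
Adding: 2p = 11 + (-1) = 10, so p = 5.
Then q = 11 - 5 = 6.
(p, q) = (5, 6)


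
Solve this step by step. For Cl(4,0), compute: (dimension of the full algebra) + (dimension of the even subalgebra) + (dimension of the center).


n = 4 + 0 = 4
Total dim = 2^4 = 16
Even subalgebra dim = 2^3 = 8
n is even, so center dim = 1
Sum = 16 + 8 + 1 = 25


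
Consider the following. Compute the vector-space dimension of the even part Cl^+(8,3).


Even subalgebra dimension = 2^(n-1)
n = 8 + 3 = 11
2^(11 - 1) = 2^10 = 1024
Verification: sum of C(11,k) for even k = 1 + 55 + 330 + 462 + 165 + 11 = 1024
Result = 1024


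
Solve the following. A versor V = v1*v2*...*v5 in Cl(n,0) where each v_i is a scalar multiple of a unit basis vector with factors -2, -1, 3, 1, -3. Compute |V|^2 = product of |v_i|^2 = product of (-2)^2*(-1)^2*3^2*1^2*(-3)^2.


Each vector v_i has |v_i|^2 = s_i^2
Squared scales: (-2)^2 = 4, (-1)^2 = 1, 3^2 = 9, 1^2 = 1, (-3)^2 = 9
|V|^2 = 4 * 1 * 9 * 1 * 9
= 324


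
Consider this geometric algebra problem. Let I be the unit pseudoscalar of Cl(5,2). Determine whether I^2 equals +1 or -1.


The pseudoscalar I = e1...e_n (product of all n generators) of Cl(p,q) satisfies I^2 = (-1)^(q + n(n-1)/2).
p = 5, q = 2, n = p + q = 7
n(n-1)/2 = 7 * 6 / 2 = 21
Exponent = q + n(n-1)/2 = 2 + 21 = 23
I^2 = (-1)^23 = -1


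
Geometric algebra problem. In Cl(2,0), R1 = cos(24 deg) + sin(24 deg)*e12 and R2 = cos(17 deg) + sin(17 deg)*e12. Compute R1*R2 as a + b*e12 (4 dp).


Same-plane rotors commute and their half-angles add:
R1*R2 = cos(a1 + a2) + sin(a1 + a2)*e12.
a1 + a2 = 24 + 17 = 41 deg
cos(41 deg) = 0.7547
sin(41 deg) = 0.6561
R1*R2 = 0.7547 + 0.6561*e12


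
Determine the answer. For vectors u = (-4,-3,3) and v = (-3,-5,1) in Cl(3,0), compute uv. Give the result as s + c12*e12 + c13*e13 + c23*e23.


In Cl(3,0): e_i^2 = 1, e_ie_j = -e_je_i for i != j.
Scalar part = u . v = (-4)*(-3) + (-3)*(-5) + 3*1
= 12 + 15 + 3 = 30
e12 coeff = (-4)*(-5) - (-3)*(-3) = 20 - 9 = 11
e13 coeff = (-4)*1 - 3*(-3) = -4 - (-9) = 5
e23 coeff = (-3)*1 - 3*(-5) = -3 - (-15) = 12
uv = 30 + 11*e12 + 5*e13 + 12*e23


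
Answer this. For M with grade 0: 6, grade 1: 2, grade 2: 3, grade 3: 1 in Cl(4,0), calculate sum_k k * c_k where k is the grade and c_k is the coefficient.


Grade-weighted sum = sum of grade_k * coefficient_k
0*6 = 0
1*2 = 2
2*3 = 6
3*1 = 3
Total = 0 + 2 + 6 + 3 = 11


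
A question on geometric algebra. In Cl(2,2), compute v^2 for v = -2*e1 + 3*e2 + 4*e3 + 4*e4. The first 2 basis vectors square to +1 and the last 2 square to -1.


v^2 = sum of c_i^2 * e_i^2
Positive signature terms (e_i^2 = +1): (-2)^2 + 3^2 = 13
Negative signature terms (e_j^2 = -1): 4^2 + 4^2 = 32
v^2 = 13 - 32 = -19
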